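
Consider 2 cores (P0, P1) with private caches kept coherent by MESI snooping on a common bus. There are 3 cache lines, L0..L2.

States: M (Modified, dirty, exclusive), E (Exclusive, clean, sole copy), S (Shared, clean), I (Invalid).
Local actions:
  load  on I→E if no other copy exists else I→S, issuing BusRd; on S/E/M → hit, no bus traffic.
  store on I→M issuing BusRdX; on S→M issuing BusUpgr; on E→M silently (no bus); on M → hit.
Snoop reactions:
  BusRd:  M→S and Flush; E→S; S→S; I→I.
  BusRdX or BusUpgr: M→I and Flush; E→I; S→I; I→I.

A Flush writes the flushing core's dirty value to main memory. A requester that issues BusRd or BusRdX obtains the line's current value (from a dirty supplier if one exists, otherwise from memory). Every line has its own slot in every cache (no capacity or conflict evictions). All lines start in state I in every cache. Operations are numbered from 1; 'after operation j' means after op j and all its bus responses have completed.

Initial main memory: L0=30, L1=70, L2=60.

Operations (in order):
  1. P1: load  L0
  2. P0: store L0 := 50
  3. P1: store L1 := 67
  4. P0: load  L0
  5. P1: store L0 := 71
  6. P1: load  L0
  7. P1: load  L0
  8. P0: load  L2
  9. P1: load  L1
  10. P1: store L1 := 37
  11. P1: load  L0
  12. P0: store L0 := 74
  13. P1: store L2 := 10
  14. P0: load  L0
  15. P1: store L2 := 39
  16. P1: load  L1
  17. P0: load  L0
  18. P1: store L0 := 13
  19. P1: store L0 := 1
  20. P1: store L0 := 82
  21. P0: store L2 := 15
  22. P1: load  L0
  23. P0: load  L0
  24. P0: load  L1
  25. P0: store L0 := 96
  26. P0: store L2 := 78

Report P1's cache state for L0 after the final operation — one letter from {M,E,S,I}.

[1] P1: load  L0 | P0:I, P1:E(30) | bus: BusRd
[2] P0: store L0 := 50 | P0:M(50), P1:I | bus: BusRdX
[3] P1: store L1 := 67 | P0:I, P1:M(67) | bus: BusRdX
[4] P0: load  L0 | P0:M(50), P1:I | bus: none
[5] P1: store L0 := 71 | P0:I, P1:M(71) | bus: BusRdX,Flush
[6] P1: load  L0 | P0:I, P1:M(71) | bus: none
[7] P1: load  L0 | P0:I, P1:M(71) | bus: none
[8] P0: load  L2 | P0:E(60), P1:I | bus: BusRd
[9] P1: load  L1 | P0:I, P1:M(67) | bus: none
[10] P1: store L1 := 37 | P0:I, P1:M(37) | bus: none
[11] P1: load  L0 | P0:I, P1:M(71) | bus: none
[12] P0: store L0 := 74 | P0:M(74), P1:I | bus: BusRdX,Flush
[13] P1: store L2 := 10 | P0:I, P1:M(10) | bus: BusRdX
[14] P0: load  L0 | P0:M(74), P1:I | bus: none
[15] P1: store L2 := 39 | P0:I, P1:M(39) | bus: none
[16] P1: load  L1 | P0:I, P1:M(37) | bus: none
[17] P0: load  L0 | P0:M(74), P1:I | bus: none
[18] P1: store L0 := 13 | P0:I, P1:M(13) | bus: BusRdX,Flush
[19] P1: store L0 := 1 | P0:I, P1:M(1) | bus: none
[20] P1: store L0 := 82 | P0:I, P1:M(82) | bus: none
[21] P0: store L2 := 15 | P0:M(15), P1:I | bus: BusRdX,Flush
[22] P1: load  L0 | P0:I, P1:M(82) | bus: none
[23] P0: load  L0 | P0:S(82), P1:S(82) | bus: BusRd,Flush
[24] P0: load  L1 | P0:S(37), P1:S(37) | bus: BusRd,Flush
[25] P0: store L0 := 96 | P0:M(96), P1:I | bus: BusUpgr
[26] P0: store L2 := 78 | P0:M(78), P1:I | bus: none

state = I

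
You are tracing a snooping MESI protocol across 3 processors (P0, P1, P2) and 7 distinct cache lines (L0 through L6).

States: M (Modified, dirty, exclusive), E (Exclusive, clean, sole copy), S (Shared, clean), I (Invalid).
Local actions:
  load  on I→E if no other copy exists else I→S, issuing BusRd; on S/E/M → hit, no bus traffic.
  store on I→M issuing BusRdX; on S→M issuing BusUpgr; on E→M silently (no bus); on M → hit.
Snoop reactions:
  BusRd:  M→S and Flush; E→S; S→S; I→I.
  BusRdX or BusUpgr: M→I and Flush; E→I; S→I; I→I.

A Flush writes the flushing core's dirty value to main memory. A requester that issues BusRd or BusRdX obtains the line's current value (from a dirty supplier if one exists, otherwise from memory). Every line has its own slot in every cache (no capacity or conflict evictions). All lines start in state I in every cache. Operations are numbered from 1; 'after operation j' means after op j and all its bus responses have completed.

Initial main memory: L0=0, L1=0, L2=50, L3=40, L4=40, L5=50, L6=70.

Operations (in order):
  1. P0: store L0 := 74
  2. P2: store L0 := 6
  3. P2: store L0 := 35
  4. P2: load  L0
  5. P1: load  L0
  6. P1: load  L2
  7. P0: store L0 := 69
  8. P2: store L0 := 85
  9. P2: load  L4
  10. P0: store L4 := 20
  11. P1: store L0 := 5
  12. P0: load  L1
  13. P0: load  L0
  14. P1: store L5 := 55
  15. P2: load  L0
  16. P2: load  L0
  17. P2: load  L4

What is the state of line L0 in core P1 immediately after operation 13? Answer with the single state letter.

state = S

1. P0: store L0 := 74  bus=[BusRdX]  L0: P0=M P1=I P2=I  mem[L0]=0
2. P2: store L0 := 6  bus=[BusRdX,Flush]  L0: P0=I P1=I P2=M  mem[L0]=74
3. P2: store L0 := 35  bus=[-]  L0: P0=I P1=I P2=M  mem[L0]=74
4. P2: load  L0  bus=[-]  L0: P0=I P1=I P2=M  mem[L0]=74
5. P1: load  L0  bus=[BusRd,Flush]  L0: P0=I P1=S P2=S  mem[L0]=35
6. P1: load  L2  bus=[BusRd]  L2: P0=I P1=E P2=I  mem[L2]=50
7. P0: store L0 := 69  bus=[BusRdX]  L0: P0=M P1=I P2=I  mem[L0]=35
8. P2: store L0 := 85  bus=[BusRdX,Flush]  L0: P0=I P1=I P2=M  mem[L0]=69
9. P2: load  L4  bus=[BusRd]  L4: P0=I P1=I P2=E  mem[L4]=40
10. P0: store L4 := 20  bus=[BusRdX]  L4: P0=M P1=I P2=I  mem[L4]=40
11. P1: store L0 := 5  bus=[BusRdX,Flush]  L0: P0=I P1=M P2=I  mem[L0]=85
12. P0: load  L1  bus=[BusRd]  L1: P0=E P1=I P2=I  mem[L1]=0
13. P0: load  L0  bus=[BusRd,Flush]  L0: P0=S P1=S P2=I  mem[L0]=5
14. P1: store L5 := 55  bus=[BusRdX]  L5: P0=I P1=M P2=I  mem[L5]=50
15. P2: load  L0  bus=[BusRd]  L0: P0=S P1=S P2=S  mem[L0]=5
16. P2: load  L0  bus=[-]  L0: P0=S P1=S P2=S  mem[L0]=5
17. P2: load  L4  bus=[BusRd,Flush]  L4: P0=S P1=I P2=S  mem[L4]=20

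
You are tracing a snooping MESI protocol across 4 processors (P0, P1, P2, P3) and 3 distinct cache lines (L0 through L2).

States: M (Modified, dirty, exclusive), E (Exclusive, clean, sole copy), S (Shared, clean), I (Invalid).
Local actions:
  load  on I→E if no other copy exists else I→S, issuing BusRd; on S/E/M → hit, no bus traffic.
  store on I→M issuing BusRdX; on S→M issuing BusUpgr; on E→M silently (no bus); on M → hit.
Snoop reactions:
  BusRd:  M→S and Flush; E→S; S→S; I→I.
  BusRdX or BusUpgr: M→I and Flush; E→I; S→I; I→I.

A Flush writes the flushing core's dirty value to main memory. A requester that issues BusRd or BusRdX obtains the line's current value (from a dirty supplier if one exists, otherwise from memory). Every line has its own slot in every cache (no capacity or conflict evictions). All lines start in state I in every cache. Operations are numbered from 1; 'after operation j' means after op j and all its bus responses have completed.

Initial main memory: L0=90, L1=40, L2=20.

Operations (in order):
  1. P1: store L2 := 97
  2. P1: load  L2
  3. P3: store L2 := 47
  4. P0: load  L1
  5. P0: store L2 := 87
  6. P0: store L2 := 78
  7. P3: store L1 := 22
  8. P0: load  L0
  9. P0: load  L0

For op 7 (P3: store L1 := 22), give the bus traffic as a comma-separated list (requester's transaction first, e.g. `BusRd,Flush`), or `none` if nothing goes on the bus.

bus = BusRdX

step 1: P1: store L2 := 97  ⟶  IMII  (L2)  txn=BusRdX  M[L2]=20
step 2: P1: load  L2  ⟶  IMII  (L2)  txn=∅  M[L2]=20
step 3: P3: store L2 := 47  ⟶  IIIM  (L2)  txn=BusRdX+Flush  M[L2]=97
step 4: P0: load  L1  ⟶  EIII  (L1)  txn=BusRd  M[L1]=40
step 5: P0: store L2 := 87  ⟶  MIII  (L2)  txn=BusRdX+Flush  M[L2]=47
step 6: P0: store L2 := 78  ⟶  MIII  (L2)  txn=∅  M[L2]=47
step 7: P3: store L1 := 22  ⟶  IIIM  (L1)  txn=BusRdX  M[L1]=40
step 8: P0: load  L0  ⟶  EIII  (L0)  txn=BusRd  M[L0]=90
step 9: P0: load  L0  ⟶  EIII  (L0)  txn=∅  M[L0]=90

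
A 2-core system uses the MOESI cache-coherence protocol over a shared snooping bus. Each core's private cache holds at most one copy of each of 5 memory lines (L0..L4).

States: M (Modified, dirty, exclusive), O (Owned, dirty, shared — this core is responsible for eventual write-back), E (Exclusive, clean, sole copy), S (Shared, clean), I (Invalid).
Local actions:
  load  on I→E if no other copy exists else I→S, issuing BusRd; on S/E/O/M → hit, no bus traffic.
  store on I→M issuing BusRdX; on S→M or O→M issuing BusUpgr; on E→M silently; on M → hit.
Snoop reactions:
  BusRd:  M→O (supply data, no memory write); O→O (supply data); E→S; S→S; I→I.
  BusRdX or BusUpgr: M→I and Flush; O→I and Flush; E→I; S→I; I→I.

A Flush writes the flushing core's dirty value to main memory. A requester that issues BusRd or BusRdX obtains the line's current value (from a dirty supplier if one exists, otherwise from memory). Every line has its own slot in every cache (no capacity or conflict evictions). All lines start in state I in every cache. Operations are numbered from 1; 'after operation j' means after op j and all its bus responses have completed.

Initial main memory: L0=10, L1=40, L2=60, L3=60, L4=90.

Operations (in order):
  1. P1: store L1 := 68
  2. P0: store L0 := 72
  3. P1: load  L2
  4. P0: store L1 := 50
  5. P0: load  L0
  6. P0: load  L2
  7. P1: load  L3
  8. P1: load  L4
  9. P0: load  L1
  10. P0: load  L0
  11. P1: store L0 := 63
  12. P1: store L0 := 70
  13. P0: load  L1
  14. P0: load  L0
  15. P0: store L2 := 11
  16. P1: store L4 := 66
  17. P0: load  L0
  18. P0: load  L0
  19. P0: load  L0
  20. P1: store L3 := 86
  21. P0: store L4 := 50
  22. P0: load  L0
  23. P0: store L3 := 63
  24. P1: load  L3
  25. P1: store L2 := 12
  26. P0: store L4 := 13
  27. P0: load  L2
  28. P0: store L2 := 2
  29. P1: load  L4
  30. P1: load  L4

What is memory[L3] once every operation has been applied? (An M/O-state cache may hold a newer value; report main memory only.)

[1] P1: store L1 := 68 | P0:I, P1:M(68) | bus: BusRdX
[2] P0: store L0 := 72 | P0:M(72), P1:I | bus: BusRdX
[3] P1: load  L2 | P0:I, P1:E(60) | bus: BusRd
[4] P0: store L1 := 50 | P0:M(50), P1:I | bus: BusRdX,Flush
[5] P0: load  L0 | P0:M(72), P1:I | bus: none
[6] P0: load  L2 | P0:S(60), P1:S(60) | bus: BusRd
[7] P1: load  L3 | P0:I, P1:E(60) | bus: BusRd
[8] P1: load  L4 | P0:I, P1:E(90) | bus: BusRd
[9] P0: load  L1 | P0:M(50), P1:I | bus: none
[10] P0: load  L0 | P0:M(72), P1:I | bus: none
[11] P1: store L0 := 63 | P0:I, P1:M(63) | bus: BusRdX,Flush
[12] P1: store L0 := 70 | P0:I, P1:M(70) | bus: none
[13] P0: load  L1 | P0:M(50), P1:I | bus: none
[14] P0: load  L0 | P0:S(70), P1:O(70) | bus: BusRd
[15] P0: store L2 := 11 | P0:M(11), P1:I | bus: BusUpgr
[16] P1: store L4 := 66 | P0:I, P1:M(66) | bus: none
[17] P0: load  L0 | P0:S(70), P1:O(70) | bus: none
[18] P0: load  L0 | P0:S(70), P1:O(70) | bus: none
[19] P0: load  L0 | P0:S(70), P1:O(70) | bus: none
[20] P1: store L3 := 86 | P0:I, P1:M(86) | bus: none
[21] P0: store L4 := 50 | P0:M(50), P1:I | bus: BusRdX,Flush
[22] P0: load  L0 | P0:S(70), P1:O(70) | bus: none
[23] P0: store L3 := 63 | P0:M(63), P1:I | bus: BusRdX,Flush
[24] P1: load  L3 | P0:O(63), P1:S(63) | bus: BusRd
[25] P1: store L2 := 12 | P0:I, P1:M(12) | bus: BusRdX,Flush
[26] P0: store L4 := 13 | P0:M(13), P1:I | bus: none
[27] P0: load  L2 | P0:S(12), P1:O(12) | bus: BusRd
[28] P0: store L2 := 2 | P0:M(2), P1:I | bus: BusUpgr,Flush
[29] P1: load  L4 | P0:O(13), P1:S(13) | bus: BusRd
[30] P1: load  L4 | P0:O(13), P1:S(13) | bus: none

memory[L3] = 86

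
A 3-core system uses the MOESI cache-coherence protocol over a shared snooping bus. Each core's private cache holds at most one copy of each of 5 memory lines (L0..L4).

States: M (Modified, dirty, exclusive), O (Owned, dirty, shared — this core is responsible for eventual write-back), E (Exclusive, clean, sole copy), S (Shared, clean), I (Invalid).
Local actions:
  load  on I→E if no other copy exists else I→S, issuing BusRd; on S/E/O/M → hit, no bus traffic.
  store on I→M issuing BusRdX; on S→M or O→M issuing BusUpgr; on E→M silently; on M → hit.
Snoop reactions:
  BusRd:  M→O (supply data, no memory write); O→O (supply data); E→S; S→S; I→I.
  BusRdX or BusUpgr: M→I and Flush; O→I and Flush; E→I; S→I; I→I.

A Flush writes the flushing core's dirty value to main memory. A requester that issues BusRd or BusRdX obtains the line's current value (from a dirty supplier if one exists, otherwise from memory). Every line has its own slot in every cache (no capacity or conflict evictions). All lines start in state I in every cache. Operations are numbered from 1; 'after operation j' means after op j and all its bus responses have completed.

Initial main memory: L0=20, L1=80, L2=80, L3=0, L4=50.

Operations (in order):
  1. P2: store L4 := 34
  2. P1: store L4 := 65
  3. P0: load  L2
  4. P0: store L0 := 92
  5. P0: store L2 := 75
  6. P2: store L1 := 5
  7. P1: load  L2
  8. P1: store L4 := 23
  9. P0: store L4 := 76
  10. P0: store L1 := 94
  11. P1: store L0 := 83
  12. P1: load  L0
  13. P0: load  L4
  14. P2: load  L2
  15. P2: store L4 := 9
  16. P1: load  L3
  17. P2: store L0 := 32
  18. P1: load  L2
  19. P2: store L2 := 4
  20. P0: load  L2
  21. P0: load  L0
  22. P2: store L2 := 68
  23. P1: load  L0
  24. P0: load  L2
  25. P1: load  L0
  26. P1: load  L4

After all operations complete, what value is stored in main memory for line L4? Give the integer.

1. P2: store L4 := 34  bus=[BusRdX]  L4: P0=I P1=I P2=M  mem[L4]=50
2. P1: store L4 := 65  bus=[BusRdX,Flush]  L4: P0=I P1=M P2=I  mem[L4]=34
3. P0: load  L2  bus=[BusRd]  L2: P0=E P1=I P2=I  mem[L2]=80
4. P0: store L0 := 92  bus=[BusRdX]  L0: P0=M P1=I P2=I  mem[L0]=20
5. P0: store L2 := 75  bus=[-]  L2: P0=M P1=I P2=I  mem[L2]=80
6. P2: store L1 := 5  bus=[BusRdX]  L1: P0=I P1=I P2=M  mem[L1]=80
7. P1: load  L2  bus=[BusRd]  L2: P0=O P1=S P2=I  mem[L2]=80
8. P1: store L4 := 23  bus=[-]  L4: P0=I P1=M P2=I  mem[L4]=34
9. P0: store L4 := 76  bus=[BusRdX,Flush]  L4: P0=M P1=I P2=I  mem[L4]=23
10. P0: store L1 := 94  bus=[BusRdX,Flush]  L1: P0=M P1=I P2=I  mem[L1]=5
11. P1: store L0 := 83  bus=[BusRdX,Flush]  L0: P0=I P1=M P2=I  mem[L0]=92
12. P1: load  L0  bus=[-]  L0: P0=I P1=M P2=I  mem[L0]=92
13. P0: load  L4  bus=[-]  L4: P0=M P1=I P2=I  mem[L4]=23
14. P2: load  L2  bus=[BusRd]  L2: P0=O P1=S P2=S  mem[L2]=80
15. P2: store L4 := 9  bus=[BusRdX,Flush]  L4: P0=I P1=I P2=M  mem[L4]=76
16. P1: load  L3  bus=[BusRd]  L3: P0=I P1=E P2=I  mem[L3]=0
17. P2: store L0 := 32  bus=[BusRdX,Flush]  L0: P0=I P1=I P2=M  mem[L0]=83
18. P1: load  L2  bus=[-]  L2: P0=O P1=S P2=S  mem[L2]=80
19. P2: store L2 := 4  bus=[BusUpgr,Flush]  L2: P0=I P1=I P2=M  mem[L2]=75
20. P0: load  L2  bus=[BusRd]  L2: P0=S P1=I P2=O  mem[L2]=75
21. P0: load  L0  bus=[BusRd]  L0: P0=S P1=I P2=O  mem[L0]=83
22. P2: store L2 := 68  bus=[BusUpgr]  L2: P0=I P1=I P2=M  mem[L2]=75
23. P1: load  L0  bus=[BusRd]  L0: P0=S P1=S P2=O  mem[L0]=83
24. P0: load  L2  bus=[BusRd]  L2: P0=S P1=I P2=O  mem[L2]=75
25. P1: load  L0  bus=[-]  L0: P0=S P1=S P2=O  mem[L0]=83
26. P1: load  L4  bus=[BusRd]  L4: P0=I P1=S P2=O  mem[L4]=76

memory[L4] = 76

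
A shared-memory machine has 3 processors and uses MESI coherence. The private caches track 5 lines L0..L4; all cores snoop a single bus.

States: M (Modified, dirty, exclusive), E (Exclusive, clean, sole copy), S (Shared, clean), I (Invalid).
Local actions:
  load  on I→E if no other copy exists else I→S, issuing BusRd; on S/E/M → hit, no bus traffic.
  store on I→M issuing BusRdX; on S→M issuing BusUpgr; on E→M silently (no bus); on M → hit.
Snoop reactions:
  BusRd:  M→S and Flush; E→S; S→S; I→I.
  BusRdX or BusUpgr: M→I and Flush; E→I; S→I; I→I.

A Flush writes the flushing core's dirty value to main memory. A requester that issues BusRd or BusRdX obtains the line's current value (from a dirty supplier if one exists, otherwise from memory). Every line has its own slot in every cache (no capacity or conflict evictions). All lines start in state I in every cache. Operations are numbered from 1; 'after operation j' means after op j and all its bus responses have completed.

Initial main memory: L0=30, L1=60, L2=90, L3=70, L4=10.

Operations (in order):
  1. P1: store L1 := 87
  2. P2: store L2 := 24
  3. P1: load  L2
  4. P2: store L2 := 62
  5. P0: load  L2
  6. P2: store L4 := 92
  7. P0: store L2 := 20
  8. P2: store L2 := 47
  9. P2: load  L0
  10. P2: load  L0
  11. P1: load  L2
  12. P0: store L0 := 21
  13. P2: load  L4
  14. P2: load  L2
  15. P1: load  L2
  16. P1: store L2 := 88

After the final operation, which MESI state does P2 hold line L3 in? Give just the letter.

state = I

step 1: P1: store L1 := 87  ⟶  IMI  (L1)  txn=BusRdX  M[L1]=60
step 2: P2: store L2 := 24  ⟶  IIM  (L2)  txn=BusRdX  M[L2]=90
step 3: P1: load  L2  ⟶  ISS  (L2)  txn=BusRd+Flush  M[L2]=24
step 4: P2: store L2 := 62  ⟶  IIM  (L2)  txn=BusUpgr  M[L2]=24
step 5: P0: load  L2  ⟶  SIS  (L2)  txn=BusRd+Flush  M[L2]=62
step 6: P2: store L4 := 92  ⟶  IIM  (L4)  txn=BusRdX  M[L4]=10
step 7: P0: store L2 := 20  ⟶  MII  (L2)  txn=BusUpgr  M[L2]=62
step 8: P2: store L2 := 47  ⟶  IIM  (L2)  txn=BusRdX+Flush  M[L2]=20
step 9: P2: load  L0  ⟶  IIE  (L0)  txn=BusRd  M[L0]=30
step 10: P2: load  L0  ⟶  IIE  (L0)  txn=∅  M[L0]=30
step 11: P1: load  L2  ⟶  ISS  (L2)  txn=BusRd+Flush  M[L2]=47
step 12: P0: store L0 := 21  ⟶  MII  (L0)  txn=BusRdX  M[L0]=30
step 13: P2: load  L4  ⟶  IIM  (L4)  txn=∅  M[L4]=10
step 14: P2: load  L2  ⟶  ISS  (L2)  txn=∅  M[L2]=47
step 15: P1: load  L2  ⟶  ISS  (L2)  txn=∅  M[L2]=47
step 16: P1: store L2 := 88  ⟶  IMI  (L2)  txn=BusUpgr  M[L2]=47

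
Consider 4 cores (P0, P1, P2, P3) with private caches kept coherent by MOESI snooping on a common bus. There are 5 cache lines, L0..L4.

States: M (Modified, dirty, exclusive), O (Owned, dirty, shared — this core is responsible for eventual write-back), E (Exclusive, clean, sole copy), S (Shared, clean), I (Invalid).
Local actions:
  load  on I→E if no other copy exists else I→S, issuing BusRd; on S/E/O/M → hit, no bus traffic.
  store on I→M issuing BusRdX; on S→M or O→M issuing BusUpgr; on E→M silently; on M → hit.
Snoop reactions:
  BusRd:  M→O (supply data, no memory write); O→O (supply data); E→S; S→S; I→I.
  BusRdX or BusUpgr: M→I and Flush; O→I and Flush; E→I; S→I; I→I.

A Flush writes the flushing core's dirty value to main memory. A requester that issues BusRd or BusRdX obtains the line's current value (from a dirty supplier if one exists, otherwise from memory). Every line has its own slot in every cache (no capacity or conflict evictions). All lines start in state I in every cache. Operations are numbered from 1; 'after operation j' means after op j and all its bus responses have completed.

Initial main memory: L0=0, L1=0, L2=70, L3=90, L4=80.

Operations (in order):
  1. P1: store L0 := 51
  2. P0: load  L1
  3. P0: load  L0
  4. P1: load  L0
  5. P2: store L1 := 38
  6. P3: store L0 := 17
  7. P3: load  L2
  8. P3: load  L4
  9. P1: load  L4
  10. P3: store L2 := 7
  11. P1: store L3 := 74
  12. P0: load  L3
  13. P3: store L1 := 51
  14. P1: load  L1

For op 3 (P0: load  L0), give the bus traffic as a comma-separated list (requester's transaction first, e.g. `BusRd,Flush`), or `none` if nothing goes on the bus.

bus = BusRd

[1] P1: store L0 := 51 | P0:I, P1:M(51), P2:I, P3:I | bus: BusRdX
[2] P0: load  L1 | P0:E(0), P1:I, P2:I, P3:I | bus: BusRd
[3] P0: load  L0 | P0:S(51), P1:O(51), P2:I, P3:I | bus: BusRd
[4] P1: load  L0 | P0:S(51), P1:O(51), P2:I, P3:I | bus: none
[5] P2: store L1 := 38 | P0:I, P1:I, P2:M(38), P3:I | bus: BusRdX
[6] P3: store L0 := 17 | P0:I, P1:I, P2:I, P3:M(17) | bus: BusRdX,Flush
[7] P3: load  L2 | P0:I, P1:I, P2:I, P3:E(70) | bus: BusRd
[8] P3: load  L4 | P0:I, P1:I, P2:I, P3:E(80) | bus: BusRd
[9] P1: load  L4 | P0:I, P1:S(80), P2:I, P3:S(80) | bus: BusRd
[10] P3: store L2 := 7 | P0:I, P1:I, P2:I, P3:M(7) | bus: none
[11] P1: store L3 := 74 | P0:I, P1:M(74), P2:I, P3:I | bus: BusRdX
[12] P0: load  L3 | P0:S(74), P1:O(74), P2:I, P3:I | bus: BusRd
[13] P3: store L1 := 51 | P0:I, P1:I, P2:I, P3:M(51) | bus: BusRdX,Flush
[14] P1: load  L1 | P0:I, P1:S(51), P2:I, P3:O(51) | bus: BusRd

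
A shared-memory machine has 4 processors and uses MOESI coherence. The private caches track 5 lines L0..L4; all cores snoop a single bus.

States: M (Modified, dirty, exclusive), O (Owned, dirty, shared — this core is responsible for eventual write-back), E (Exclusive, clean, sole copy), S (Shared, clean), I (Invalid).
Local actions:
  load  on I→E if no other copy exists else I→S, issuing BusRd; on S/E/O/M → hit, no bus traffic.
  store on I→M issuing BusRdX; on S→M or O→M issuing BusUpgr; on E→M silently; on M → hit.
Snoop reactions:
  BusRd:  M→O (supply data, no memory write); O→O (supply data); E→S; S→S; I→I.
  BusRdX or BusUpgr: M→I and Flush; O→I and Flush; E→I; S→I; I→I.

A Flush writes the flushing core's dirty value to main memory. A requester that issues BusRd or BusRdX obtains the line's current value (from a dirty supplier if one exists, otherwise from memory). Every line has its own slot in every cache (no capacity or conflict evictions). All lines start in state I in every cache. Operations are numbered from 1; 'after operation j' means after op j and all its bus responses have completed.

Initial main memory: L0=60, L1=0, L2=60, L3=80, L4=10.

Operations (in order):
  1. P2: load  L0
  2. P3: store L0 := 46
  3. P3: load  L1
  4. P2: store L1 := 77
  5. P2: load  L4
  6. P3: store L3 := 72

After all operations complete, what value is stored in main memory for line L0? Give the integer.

step 1: P2: load  L0  ⟶  IIEI  (L0)  txn=BusRd  M[L0]=60
step 2: P3: store L0 := 46  ⟶  IIIM  (L0)  txn=BusRdX  M[L0]=60
step 3: P3: load  L1  ⟶  IIIE  (L1)  txn=BusRd  M[L1]=0
step 4: P2: store L1 := 77  ⟶  IIMI  (L1)  txn=BusRdX  M[L1]=0
step 5: P2: load  L4  ⟶  IIEI  (L4)  txn=BusRd  M[L4]=10
step 6: P3: store L3 := 72  ⟶  IIIM  (L3)  txn=BusRdX  M[L3]=80

memory[L0] = 60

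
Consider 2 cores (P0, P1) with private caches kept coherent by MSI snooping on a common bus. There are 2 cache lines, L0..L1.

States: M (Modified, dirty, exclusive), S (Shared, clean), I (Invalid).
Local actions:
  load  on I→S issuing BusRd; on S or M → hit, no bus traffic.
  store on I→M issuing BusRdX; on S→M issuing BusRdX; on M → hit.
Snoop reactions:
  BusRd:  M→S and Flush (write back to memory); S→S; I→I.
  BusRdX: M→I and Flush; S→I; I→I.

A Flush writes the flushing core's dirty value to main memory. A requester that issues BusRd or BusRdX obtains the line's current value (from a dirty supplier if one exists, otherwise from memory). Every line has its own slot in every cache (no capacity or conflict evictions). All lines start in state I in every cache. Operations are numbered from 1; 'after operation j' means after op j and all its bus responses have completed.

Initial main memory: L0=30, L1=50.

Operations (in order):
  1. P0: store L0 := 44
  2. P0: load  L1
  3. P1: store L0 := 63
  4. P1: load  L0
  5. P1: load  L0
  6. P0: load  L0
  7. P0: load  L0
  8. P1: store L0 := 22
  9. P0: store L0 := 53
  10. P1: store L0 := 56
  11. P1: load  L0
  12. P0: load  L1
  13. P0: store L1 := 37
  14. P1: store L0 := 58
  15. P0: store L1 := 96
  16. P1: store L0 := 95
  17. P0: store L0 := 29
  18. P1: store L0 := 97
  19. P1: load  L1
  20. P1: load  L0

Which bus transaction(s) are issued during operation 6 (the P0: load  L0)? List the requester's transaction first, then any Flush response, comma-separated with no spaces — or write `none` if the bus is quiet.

1. P0: store L0 := 44  bus=[BusRdX]  L0: P0=M P1=I  mem[L0]=30
2. P0: load  L1  bus=[BusRd]  L1: P0=S P1=I  mem[L1]=50
3. P1: store L0 := 63  bus=[BusRdX,Flush]  L0: P0=I P1=M  mem[L0]=44
4. P1: load  L0  bus=[-]  L0: P0=I P1=M  mem[L0]=44
5. P1: load  L0  bus=[-]  L0: P0=I P1=M  mem[L0]=44
6. P0: load  L0  bus=[BusRd,Flush]  L0: P0=S P1=S  mem[L0]=63
7. P0: load  L0  bus=[-]  L0: P0=S P1=S  mem[L0]=63
8. P1: store L0 := 22  bus=[BusRdX]  L0: P0=I P1=M  mem[L0]=63
9. P0: store L0 := 53  bus=[BusRdX,Flush]  L0: P0=M P1=I  mem[L0]=22
10. P1: store L0 := 56  bus=[BusRdX,Flush]  L0: P0=I P1=M  mem[L0]=53
11. P1: load  L0  bus=[-]  L0: P0=I P1=M  mem[L0]=53
12. P0: load  L1  bus=[-]  L1: P0=S P1=I  mem[L1]=50
13. P0: store L1 := 37  bus=[BusRdX]  L1: P0=M P1=I  mem[L1]=50
14. P1: store L0 := 58  bus=[-]  L0: P0=I P1=M  mem[L0]=53
15. P0: store L1 := 96  bus=[-]  L1: P0=M P1=I  mem[L1]=50
16. P1: store L0 := 95  bus=[-]  L0: P0=I P1=M  mem[L0]=53
17. P0: store L0 := 29  bus=[BusRdX,Flush]  L0: P0=M P1=I  mem[L0]=95
18. P1: store L0 := 97  bus=[BusRdX,Flush]  L0: P0=I P1=M  mem[L0]=29
19. P1: load  L1  bus=[BusRd,Flush]  L1: P0=S P1=S  mem[L1]=96
20. P1: load  L0  bus=[-]  L0: P0=I P1=M  mem[L0]=29

bus = BusRd,Flush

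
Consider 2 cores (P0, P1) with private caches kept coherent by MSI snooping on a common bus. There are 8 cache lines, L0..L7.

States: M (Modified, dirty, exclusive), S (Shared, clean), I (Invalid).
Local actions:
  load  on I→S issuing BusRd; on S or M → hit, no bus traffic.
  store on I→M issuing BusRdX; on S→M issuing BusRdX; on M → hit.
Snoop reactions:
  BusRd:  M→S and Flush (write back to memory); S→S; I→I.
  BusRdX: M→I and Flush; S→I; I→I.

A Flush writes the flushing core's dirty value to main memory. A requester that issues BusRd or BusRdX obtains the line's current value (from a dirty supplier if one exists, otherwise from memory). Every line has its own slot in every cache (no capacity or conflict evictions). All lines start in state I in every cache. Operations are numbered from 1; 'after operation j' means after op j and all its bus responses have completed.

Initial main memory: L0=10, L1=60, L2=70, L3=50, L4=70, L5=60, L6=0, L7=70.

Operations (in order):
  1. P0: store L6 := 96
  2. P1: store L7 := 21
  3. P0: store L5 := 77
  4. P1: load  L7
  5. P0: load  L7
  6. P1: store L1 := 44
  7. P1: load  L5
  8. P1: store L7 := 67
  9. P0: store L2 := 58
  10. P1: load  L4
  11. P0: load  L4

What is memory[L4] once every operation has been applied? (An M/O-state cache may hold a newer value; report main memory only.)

memory[L4] = 70

1. P0: store L6 := 96  bus=[BusRdX]  L6: P0=M P1=I  mem[L6]=0
2. P1: store L7 := 21  bus=[BusRdX]  L7: P0=I P1=M  mem[L7]=70
3. P0: store L5 := 77  bus=[BusRdX]  L5: P0=M P1=I  mem[L5]=60
4. P1: load  L7  bus=[-]  L7: P0=I P1=M  mem[L7]=70
5. P0: load  L7  bus=[BusRd,Flush]  L7: P0=S P1=S  mem[L7]=21
6. P1: store L1 := 44  bus=[BusRdX]  L1: P0=I P1=M  mem[L1]=60
7. P1: load  L5  bus=[BusRd,Flush]  L5: P0=S P1=S  mem[L5]=77
8. P1: store L7 := 67  bus=[BusRdX]  L7: P0=I P1=M  mem[L7]=21
9. P0: store L2 := 58  bus=[BusRdX]  L2: P0=M P1=I  mem[L2]=70
10. P1: load  L4  bus=[BusRd]  L4: P0=I P1=S  mem[L4]=70
11. P0: load  L4  bus=[BusRd]  L4: P0=S P1=S  mem[L4]=70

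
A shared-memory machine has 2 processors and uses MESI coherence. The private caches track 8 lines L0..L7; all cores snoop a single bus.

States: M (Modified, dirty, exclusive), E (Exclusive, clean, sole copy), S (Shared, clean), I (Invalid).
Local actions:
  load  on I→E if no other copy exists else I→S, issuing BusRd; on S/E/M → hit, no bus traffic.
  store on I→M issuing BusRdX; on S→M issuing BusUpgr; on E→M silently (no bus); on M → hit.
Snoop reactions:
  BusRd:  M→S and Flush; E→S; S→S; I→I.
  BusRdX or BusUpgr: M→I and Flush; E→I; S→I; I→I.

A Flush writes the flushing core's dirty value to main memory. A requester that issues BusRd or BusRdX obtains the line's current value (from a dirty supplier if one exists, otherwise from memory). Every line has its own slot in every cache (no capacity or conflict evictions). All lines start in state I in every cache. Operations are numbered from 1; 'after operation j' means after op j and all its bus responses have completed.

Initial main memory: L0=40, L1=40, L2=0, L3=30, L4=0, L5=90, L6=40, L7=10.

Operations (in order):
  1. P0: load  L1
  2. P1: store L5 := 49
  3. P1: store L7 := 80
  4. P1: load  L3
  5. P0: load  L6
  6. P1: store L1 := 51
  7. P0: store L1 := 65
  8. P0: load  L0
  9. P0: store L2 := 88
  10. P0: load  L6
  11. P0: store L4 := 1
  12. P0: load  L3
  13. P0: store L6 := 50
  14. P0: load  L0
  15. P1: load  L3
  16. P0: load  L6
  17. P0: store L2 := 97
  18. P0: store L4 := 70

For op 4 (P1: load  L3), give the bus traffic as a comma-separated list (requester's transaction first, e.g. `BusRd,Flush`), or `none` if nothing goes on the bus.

bus = BusRd

step 1: P0: load  L1  ⟶  EI  (L1)  txn=BusRd  M[L1]=40
step 2: P1: store L5 := 49  ⟶  IM  (L5)  txn=BusRdX  M[L5]=90
step 3: P1: store L7 := 80  ⟶  IM  (L7)  txn=BusRdX  M[L7]=10
step 4: P1: load  L3  ⟶  IE  (L3)  txn=BusRd  M[L3]=30
step 5: P0: load  L6  ⟶  EI  (L6)  txn=BusRd  M[L6]=40
step 6: P1: store L1 := 51  ⟶  IM  (L1)  txn=BusRdX  M[L1]=40
step 7: P0: store L1 := 65  ⟶  MI  (L1)  txn=BusRdX+Flush  M[L1]=51
step 8: P0: load  L0  ⟶  EI  (L0)  txn=BusRd  M[L0]=40
step 9: P0: store L2 := 88  ⟶  MI  (L2)  txn=BusRdX  M[L2]=0
step 10: P0: load  L6  ⟶  EI  (L6)  txn=∅  M[L6]=40
step 11: P0: store L4 := 1  ⟶  MI  (L4)  txn=BusRdX  M[L4]=0
step 12: P0: load  L3  ⟶  SS  (L3)  txn=BusRd  M[L3]=30
step 13: P0: store L6 := 50  ⟶  MI  (L6)  txn=∅  M[L6]=40
step 14: P0: load  L0  ⟶  EI  (L0)  txn=∅  M[L0]=40
step 15: P1: load  L3  ⟶  SS  (L3)  txn=∅  M[L3]=30
step 16: P0: load  L6  ⟶  MI  (L6)  txn=∅  M[L6]=40
step 17: P0: store L2 := 97  ⟶  MI  (L2)  txn=∅  M[L2]=0
step 18: P0: store L4 := 70  ⟶  MI  (L4)  txn=∅  M[L4]=0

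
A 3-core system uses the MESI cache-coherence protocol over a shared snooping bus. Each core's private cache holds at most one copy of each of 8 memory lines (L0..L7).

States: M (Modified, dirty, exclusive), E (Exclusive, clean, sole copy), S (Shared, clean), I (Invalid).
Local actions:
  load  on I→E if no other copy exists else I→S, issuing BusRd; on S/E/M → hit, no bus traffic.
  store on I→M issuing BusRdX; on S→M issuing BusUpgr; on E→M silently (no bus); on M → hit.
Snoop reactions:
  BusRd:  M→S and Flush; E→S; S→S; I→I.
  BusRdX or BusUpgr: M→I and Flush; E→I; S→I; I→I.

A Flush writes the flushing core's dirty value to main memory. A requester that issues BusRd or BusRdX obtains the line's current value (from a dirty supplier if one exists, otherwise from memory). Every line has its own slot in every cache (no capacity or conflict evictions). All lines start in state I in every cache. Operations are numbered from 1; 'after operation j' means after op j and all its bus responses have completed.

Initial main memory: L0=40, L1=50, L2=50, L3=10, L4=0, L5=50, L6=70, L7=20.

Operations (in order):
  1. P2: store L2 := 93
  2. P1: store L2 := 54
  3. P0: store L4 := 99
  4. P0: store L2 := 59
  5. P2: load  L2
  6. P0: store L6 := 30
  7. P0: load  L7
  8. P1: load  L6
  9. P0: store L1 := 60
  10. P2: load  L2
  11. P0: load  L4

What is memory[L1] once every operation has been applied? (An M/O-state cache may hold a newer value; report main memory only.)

memory[L1] = 50

  op1 P2: store L2 := 93 → I/I/M on L2; bus BusRdX; mem=50
  op2 P1: store L2 := 54 → I/M/I on L2; bus BusRdX Flush; mem=93
  op3 P0: store L4 := 99 → M/I/I on L4; bus BusRdX; mem=0
  op4 P0: store L2 := 59 → M/I/I on L2; bus BusRdX Flush; mem=54
  op5 P2: load  L2 → S/I/S on L2; bus BusRd Flush; mem=59
  op6 P0: store L6 := 30 → M/I/I on L6; bus BusRdX; mem=70
  op7 P0: load  L7 → E/I/I on L7; bus BusRd; mem=20
  op8 P1: load  L6 → S/S/I on L6; bus BusRd Flush; mem=30
  op9 P0: store L1 := 60 → M/I/I on L1; bus BusRdX; mem=50
  op10 P2: load  L2 → S/I/S on L2; bus (none); mem=59
  op11 P0: load  L4 → M/I/I on L4; bus (none); mem=0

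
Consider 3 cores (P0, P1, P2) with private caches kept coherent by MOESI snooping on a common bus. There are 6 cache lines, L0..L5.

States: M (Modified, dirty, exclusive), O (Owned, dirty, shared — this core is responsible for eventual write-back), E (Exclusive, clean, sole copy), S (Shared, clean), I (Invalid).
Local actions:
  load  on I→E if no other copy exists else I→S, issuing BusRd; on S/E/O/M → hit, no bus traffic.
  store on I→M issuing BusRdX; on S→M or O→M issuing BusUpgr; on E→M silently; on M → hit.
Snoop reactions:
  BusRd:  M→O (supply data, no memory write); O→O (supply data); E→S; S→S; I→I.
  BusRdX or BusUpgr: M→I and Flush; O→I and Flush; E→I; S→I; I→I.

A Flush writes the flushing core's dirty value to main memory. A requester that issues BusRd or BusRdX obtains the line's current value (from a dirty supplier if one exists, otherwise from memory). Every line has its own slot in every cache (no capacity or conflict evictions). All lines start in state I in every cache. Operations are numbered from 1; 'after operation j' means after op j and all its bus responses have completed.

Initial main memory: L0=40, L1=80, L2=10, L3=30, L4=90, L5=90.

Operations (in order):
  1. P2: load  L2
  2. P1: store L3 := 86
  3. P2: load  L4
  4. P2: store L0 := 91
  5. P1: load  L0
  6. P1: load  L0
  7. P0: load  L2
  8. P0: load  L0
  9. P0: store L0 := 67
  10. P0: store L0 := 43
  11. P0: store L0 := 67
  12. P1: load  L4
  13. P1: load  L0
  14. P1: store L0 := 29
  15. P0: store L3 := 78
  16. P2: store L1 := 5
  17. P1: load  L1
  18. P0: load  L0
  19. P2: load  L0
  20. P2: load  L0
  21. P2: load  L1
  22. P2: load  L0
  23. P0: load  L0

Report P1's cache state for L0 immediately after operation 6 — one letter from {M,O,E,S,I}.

state = S

[1] P2: load  L2 | P0:I, P1:I, P2:E(10) | bus: BusRd
[2] P1: store L3 := 86 | P0:I, P1:M(86), P2:I | bus: BusRdX
[3] P2: load  L4 | P0:I, P1:I, P2:E(90) | bus: BusRd
[4] P2: store L0 := 91 | P0:I, P1:I, P2:M(91) | bus: BusRdX
[5] P1: load  L0 | P0:I, P1:S(91), P2:O(91) | bus: BusRd
[6] P1: load  L0 | P0:I, P1:S(91), P2:O(91) | bus: none
[7] P0: load  L2 | P0:S(10), P1:I, P2:S(10) | bus: BusRd
[8] P0: load  L0 | P0:S(91), P1:S(91), P2:O(91) | bus: BusRd
[9] P0: store L0 := 67 | P0:M(67), P1:I, P2:I | bus: BusUpgr,Flush
[10] P0: store L0 := 43 | P0:M(43), P1:I, P2:I | bus: none
[11] P0: store L0 := 67 | P0:M(67), P1:I, P2:I | bus: none
[12] P1: load  L4 | P0:I, P1:S(90), P2:S(90) | bus: BusRd
[13] P1: load  L0 | P0:O(67), P1:S(67), P2:I | bus: BusRd
[14] P1: store L0 := 29 | P0:I, P1:M(29), P2:I | bus: BusUpgr,Flush
[15] P0: store L3 := 78 | P0:M(78), P1:I, P2:I | bus: BusRdX,Flush
[16] P2: store L1 := 5 | P0:I, P1:I, P2:M(5) | bus: BusRdX
[17] P1: load  L1 | P0:I, P1:S(5), P2:O(5) | bus: BusRd
[18] P0: load  L0 | P0:S(29), P1:O(29), P2:I | bus: BusRd
[19] P2: load  L0 | P0:S(29), P1:O(29), P2:S(29) | bus: BusRd
[20] P2: load  L0 | P0:S(29), P1:O(29), P2:S(29) | bus: none
[21] P2: load  L1 | P0:I, P1:S(5), P2:O(5) | bus: none
[22] P2: load  L0 | P0:S(29), P1:O(29), P2:S(29) | bus: none
[23] P0: load  L0 | P0:S(29), P1:O(29), P2:S(29) | bus: none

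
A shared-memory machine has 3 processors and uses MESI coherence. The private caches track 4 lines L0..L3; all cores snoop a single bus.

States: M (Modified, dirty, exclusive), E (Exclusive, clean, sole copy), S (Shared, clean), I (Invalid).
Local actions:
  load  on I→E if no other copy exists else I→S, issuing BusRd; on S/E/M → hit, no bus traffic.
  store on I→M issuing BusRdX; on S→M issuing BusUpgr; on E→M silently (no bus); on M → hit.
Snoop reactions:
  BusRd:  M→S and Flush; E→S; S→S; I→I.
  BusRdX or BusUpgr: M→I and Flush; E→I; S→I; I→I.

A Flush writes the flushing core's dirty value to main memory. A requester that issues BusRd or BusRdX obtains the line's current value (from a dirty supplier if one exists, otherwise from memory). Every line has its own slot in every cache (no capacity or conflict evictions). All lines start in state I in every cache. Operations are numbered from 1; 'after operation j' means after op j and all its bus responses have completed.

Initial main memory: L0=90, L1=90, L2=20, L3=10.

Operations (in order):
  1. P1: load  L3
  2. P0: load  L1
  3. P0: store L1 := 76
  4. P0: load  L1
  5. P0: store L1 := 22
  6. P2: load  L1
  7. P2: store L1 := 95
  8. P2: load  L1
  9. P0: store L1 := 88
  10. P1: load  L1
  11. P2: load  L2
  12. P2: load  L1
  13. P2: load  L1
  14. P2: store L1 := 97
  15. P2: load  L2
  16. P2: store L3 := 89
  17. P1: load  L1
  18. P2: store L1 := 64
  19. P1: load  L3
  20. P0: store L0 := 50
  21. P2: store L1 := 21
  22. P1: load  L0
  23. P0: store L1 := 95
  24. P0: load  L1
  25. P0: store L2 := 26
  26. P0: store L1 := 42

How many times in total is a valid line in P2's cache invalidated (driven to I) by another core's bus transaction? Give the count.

  op1 P1: load  L3 → I/E/I on L3; bus BusRd; mem=10
  op2 P0: load  L1 → E/I/I on L1; bus BusRd; mem=90
  op3 P0: store L1 := 76 → M/I/I on L1; bus (none); mem=90
  op4 P0: load  L1 → M/I/I on L1; bus (none); mem=90
  op5 P0: store L1 := 22 → M/I/I on L1; bus (none); mem=90
  op6 P2: load  L1 → S/I/S on L1; bus BusRd Flush; mem=22
  op7 P2: store L1 := 95 → I/I/M on L1; bus BusUpgr; mem=22
  op8 P2: load  L1 → I/I/M on L1; bus (none); mem=22
  op9 P0: store L1 := 88 → M/I/I on L1; bus BusRdX Flush; mem=95
  op10 P1: load  L1 → S/S/I on L1; bus BusRd Flush; mem=88
  op11 P2: load  L2 → I/I/E on L2; bus BusRd; mem=20
  op12 P2: load  L1 → S/S/S on L1; bus BusRd; mem=88
  op13 P2: load  L1 → S/S/S on L1; bus (none); mem=88
  op14 P2: store L1 := 97 → I/I/M on L1; bus BusUpgr; mem=88
  op15 P2: load  L2 → I/I/E on L2; bus (none); mem=20
  op16 P2: store L3 := 89 → I/I/M on L3; bus BusRdX; mem=10
  op17 P1: load  L1 → I/S/S on L1; bus BusRd Flush; mem=97
  op18 P2: store L1 := 64 → I/I/M on L1; bus BusUpgr; mem=97
  op19 P1: load  L3 → I/S/S on L3; bus BusRd Flush; mem=89
  op20 P0: store L0 := 50 → M/I/I on L0; bus BusRdX; mem=90
  op21 P2: store L1 := 21 → I/I/M on L1; bus (none); mem=97
  op22 P1: load  L0 → S/S/I on L0; bus BusRd Flush; mem=50
  op23 P0: store L1 := 95 → M/I/I on L1; bus BusRdX Flush; mem=21
  op24 P0: load  L1 → M/I/I on L1; bus (none); mem=21
  op25 P0: store L2 := 26 → M/I/I on L2; bus BusRdX; mem=20
  op26 P0: store L1 := 42 → M/I/I on L1; bus (none); mem=21

invalidations = 3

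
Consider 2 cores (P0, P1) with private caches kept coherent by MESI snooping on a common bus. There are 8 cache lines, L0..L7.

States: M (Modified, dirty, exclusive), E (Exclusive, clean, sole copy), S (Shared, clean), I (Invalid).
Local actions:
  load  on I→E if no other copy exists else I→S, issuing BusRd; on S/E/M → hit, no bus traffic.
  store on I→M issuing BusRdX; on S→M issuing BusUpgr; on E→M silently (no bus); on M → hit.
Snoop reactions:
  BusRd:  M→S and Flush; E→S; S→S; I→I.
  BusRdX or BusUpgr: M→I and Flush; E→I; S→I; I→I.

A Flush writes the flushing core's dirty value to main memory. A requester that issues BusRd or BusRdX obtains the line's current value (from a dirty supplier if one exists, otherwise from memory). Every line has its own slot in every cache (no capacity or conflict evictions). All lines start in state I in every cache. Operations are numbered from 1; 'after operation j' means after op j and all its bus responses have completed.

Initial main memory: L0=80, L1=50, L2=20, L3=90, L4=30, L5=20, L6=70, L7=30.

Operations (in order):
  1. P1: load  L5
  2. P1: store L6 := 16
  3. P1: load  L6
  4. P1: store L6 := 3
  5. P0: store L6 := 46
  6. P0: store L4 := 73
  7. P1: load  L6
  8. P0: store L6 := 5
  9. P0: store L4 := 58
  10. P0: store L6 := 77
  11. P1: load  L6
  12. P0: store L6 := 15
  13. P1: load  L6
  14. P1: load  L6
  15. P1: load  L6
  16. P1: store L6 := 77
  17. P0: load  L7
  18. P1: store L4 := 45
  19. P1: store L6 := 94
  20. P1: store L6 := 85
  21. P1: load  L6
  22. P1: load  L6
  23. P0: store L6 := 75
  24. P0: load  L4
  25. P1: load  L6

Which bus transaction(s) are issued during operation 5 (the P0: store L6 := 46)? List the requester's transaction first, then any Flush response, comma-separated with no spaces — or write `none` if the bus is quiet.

[1] P1: load  L5 | P0:I, P1:E(20) | bus: BusRd
[2] P1: store L6 := 16 | P0:I, P1:M(16) | bus: BusRdX
[3] P1: load  L6 | P0:I, P1:M(16) | bus: none
[4] P1: store L6 := 3 | P0:I, P1:M(3) | bus: none
[5] P0: store L6 := 46 | P0:M(46), P1:I | bus: BusRdX,Flush
[6] P0: store L4 := 73 | P0:M(73), P1:I | bus: BusRdX
[7] P1: load  L6 | P0:S(46), P1:S(46) | bus: BusRd,Flush
[8] P0: store L6 := 5 | P0:M(5), P1:I | bus: BusUpgr
[9] P0: store L4 := 58 | P0:M(58), P1:I | bus: none
[10] P0: store L6 := 77 | P0:M(77), P1:I | bus: none
[11] P1: load  L6 | P0:S(77), P1:S(77) | bus: BusRd,Flush
[12] P0: store L6 := 15 | P0:M(15), P1:I | bus: BusUpgr
[13] P1: load  L6 | P0:S(15), P1:S(15) | bus: BusRd,Flush
[14] P1: load  L6 | P0:S(15), P1:S(15) | bus: none
[15] P1: load  L6 | P0:S(15), P1:S(15) | bus: none
[16] P1: store L6 := 77 | P0:I, P1:M(77) | bus: BusUpgr
[17] P0: load  L7 | P0:E(30), P1:I | bus: BusRd
[18] P1: store L4 := 45 | P0:I, P1:M(45) | bus: BusRdX,Flush
[19] P1: store L6 := 94 | P0:I, P1:M(94) | bus: none
[20] P1: store L6 := 85 | P0:I, P1:M(85) | bus: none
[21] P1: load  L6 | P0:I, P1:M(85) | bus: none
[22] P1: load  L6 | P0:I, P1:M(85) | bus: none
[23] P0: store L6 := 75 | P0:M(75), P1:I | bus: BusRdX,Flush
[24] P0: load  L4 | P0:S(45), P1:S(45) | bus: BusRd,Flush
[25] P1: load  L6 | P0:S(75), P1:S(75) | bus: BusRd,Flush

bus = BusRdX,Flush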